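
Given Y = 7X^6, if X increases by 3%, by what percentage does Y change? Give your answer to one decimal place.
19.4%

For Y = 7X^6:
If X → X(1 + 0.03)
Then Y → Y · (1 + 0.03)^6
     ≈ Y · 1.1941

Percentage change = ((1 + 0.03)^6 − 1) × 100% ≈ 19.4%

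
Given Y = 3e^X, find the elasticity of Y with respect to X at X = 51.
Elasticity = 51

Elasticity = (dY/dX) · (X/Y)

dY/dX = 3·e^X
At X = 51: dY/dX = 3·e^51, Y = 3·e^51

Elasticity = (3·e^51) · (51 / (3·e^51)) = 51

Interpretation: for a small percentage change in X, the percentage change in Y is approximately 51.00 times as large.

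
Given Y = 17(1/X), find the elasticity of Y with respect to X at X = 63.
Elasticity = -1

Elasticity = (dY/dX) · (X/Y)

dY/dX = -17/X²
At X = 63: dY/dX = -17/3969, Y = 17/63

Elasticity = (-17/3969) · (63 / (17/63)) = -1

Interpretation: for a small percentage change in X, the percentage change in Y is approximately -1.00 times as large.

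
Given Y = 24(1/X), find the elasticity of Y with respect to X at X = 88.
Elasticity = -1

Elasticity = (dY/dX) · (X/Y)

dY/dX = -24/X²
At X = 88: dY/dX = -3/968, Y = 3/11

Elasticity = (-3/968) · (88 / (3/11)) = -1

Interpretation: for a small percentage change in X, the percentage change in Y is approximately -1.00 times as large.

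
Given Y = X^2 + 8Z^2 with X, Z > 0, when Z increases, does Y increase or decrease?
Y increases

Taking the partial derivative:
∂Y/∂Z = 16Z

∂Y/∂Z = 16Z > 0 (assuming positive values)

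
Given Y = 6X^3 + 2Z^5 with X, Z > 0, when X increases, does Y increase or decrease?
Y increases

Taking the partial derivative:
∂Y/∂X = 18X^2

∂Y/∂X = 18X^2 > 0 (assuming positive values)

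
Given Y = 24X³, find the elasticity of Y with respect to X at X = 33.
Elasticity = 3

Elasticity = (dY/dX) · (X/Y)

dY/dX = 72·X²
At X = 33: dY/dX = 78408, Y = 862488

Elasticity = 78408 · (33 / 862488) = 3

Interpretation: for a small percentage change in X, the percentage change in Y is approximately 3.00 times as large.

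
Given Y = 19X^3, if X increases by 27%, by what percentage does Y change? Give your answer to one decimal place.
104.8%

For Y = 19X^3:
If X → X(1 + 0.27)
Then Y → Y · (1 + 0.27)^3
     ≈ Y · 2.0484

Percentage change = ((1 + 0.27)^3 − 1) × 100% ≈ 104.8%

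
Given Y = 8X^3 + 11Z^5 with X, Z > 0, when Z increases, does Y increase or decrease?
Y increases

Taking the partial derivative:
∂Y/∂Z = 55Z^4

∂Y/∂Z = 55Z^4 > 0 (assuming positive values)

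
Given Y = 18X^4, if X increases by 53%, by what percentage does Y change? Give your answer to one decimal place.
448.0%

For Y = 18X^4:
If X → X(1 + 0.53)
Then Y → Y · (1 + 0.53)^4
     ≈ Y · 5.4798

Percentage change = ((1 + 0.53)^4 − 1) × 100% ≈ 448.0%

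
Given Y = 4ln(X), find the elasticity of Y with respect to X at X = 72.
Elasticity = 1/ln(72) ≈ 0.2338

Elasticity = (dY/dX) · (X/Y)

dY/dX = 4/X
At X = 72: dY/dX = 1/18, Y = 4·ln(72)

Elasticity = (1/18) · (72 / (4·ln(72))) = 1/ln(72) ≈ 0.2338

Interpretation: for a small percentage change in X, the percentage change in Y is approximately 0.23 times as large.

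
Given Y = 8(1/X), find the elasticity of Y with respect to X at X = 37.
Elasticity = -1

Elasticity = (dY/dX) · (X/Y)

dY/dX = -8/X²
At X = 37: dY/dX = -8/1369, Y = 8/37

Elasticity = (-8/1369) · (37 / (8/37)) = -1

Interpretation: for a small percentage change in X, the percentage change in Y is approximately -1.00 times as large.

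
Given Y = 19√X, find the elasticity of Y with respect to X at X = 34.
Elasticity = 1/2

Elasticity = (dY/dX) · (X/Y)

dY/dX = 19/(2·√X)
At X = 34: dY/dX = 19·√34/68, Y = 19·√34

Elasticity = (19·√34/68) · (34 / (19·√34)) = 1/2

Interpretation: for a small percentage change in X, the percentage change in Y is approximately 0.50 times as large.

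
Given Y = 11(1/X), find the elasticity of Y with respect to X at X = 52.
Elasticity = -1

Elasticity = (dY/dX) · (X/Y)

dY/dX = -11/X²
At X = 52: dY/dX = -11/2704, Y = 11/52

Elasticity = (-11/2704) · (52 / (11/52)) = -1

Interpretation: for a small percentage change in X, the percentage change in Y is approximately -1.00 times as large.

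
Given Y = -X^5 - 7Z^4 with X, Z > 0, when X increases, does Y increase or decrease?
Y decreases

Taking the partial derivative:
∂Y/∂X = -5X^4

∂Y/∂X = -5X^4 < 0 (assuming positive values)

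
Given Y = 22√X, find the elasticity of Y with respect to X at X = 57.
Elasticity = 1/2

Elasticity = (dY/dX) · (X/Y)

dY/dX = 11/√X
At X = 57: dY/dX = 11·√57/57, Y = 22·√57

Elasticity = (11·√57/57) · (57 / (22·√57)) = 1/2

Interpretation: for a small percentage change in X, the percentage change in Y is approximately 0.50 times as large.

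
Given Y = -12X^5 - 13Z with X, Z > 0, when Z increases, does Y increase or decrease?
Y decreases

Taking the partial derivative:
∂Y/∂Z = -13

∂Y/∂Z = -13 < 0 (assuming positive values)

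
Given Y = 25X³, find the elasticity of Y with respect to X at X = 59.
Elasticity = 3

Elasticity = (dY/dX) · (X/Y)

dY/dX = 75·X²
At X = 59: dY/dX = 261075, Y = 5134475

Elasticity = 261075 · (59 / 5134475) = 3

Interpretation: for a small percentage change in X, the percentage change in Y is approximately 3.00 times as large.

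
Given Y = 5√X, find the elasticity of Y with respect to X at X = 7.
Elasticity = 1/2

Elasticity = (dY/dX) · (X/Y)

dY/dX = 5/(2·√X)
At X = 7: dY/dX = 5·√7/14, Y = 5·√7

Elasticity = (5·√7/14) · (7 / (5·√7)) = 1/2

Interpretation: for a small percentage change in X, the percentage change in Y is approximately 0.50 times as large.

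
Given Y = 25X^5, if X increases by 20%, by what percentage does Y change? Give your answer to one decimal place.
148.8%

For Y = 25X^5:
If X → X(1 + 0.2)
Then Y → Y · (1 + 0.2)^5
     ≈ Y · 2.4883

Percentage change = ((1 + 0.2)^5 − 1) × 100% ≈ 148.8%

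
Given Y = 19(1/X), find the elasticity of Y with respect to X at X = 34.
Elasticity = -1

Elasticity = (dY/dX) · (X/Y)

dY/dX = -19/X²
At X = 34: dY/dX = -19/1156, Y = 19/34

Elasticity = (-19/1156) · (34 / (19/34)) = -1

Interpretation: for a small percentage change in X, the percentage change in Y is approximately -1.00 times as large.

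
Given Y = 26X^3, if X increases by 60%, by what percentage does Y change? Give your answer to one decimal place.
309.6%

For Y = 26X^3:
If X → X(1 + 0.6)
Then Y → Y · (1 + 0.6)^3
     = Y · 4.0960

Percentage change = ((1 + 0.6)^3 − 1) × 100% = 309.6%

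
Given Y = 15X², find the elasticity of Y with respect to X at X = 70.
Elasticity = 2

Elasticity = (dY/dX) · (X/Y)

dY/dX = 30·X
At X = 70: dY/dX = 2100, Y = 73500

Elasticity = 2100 · (70 / 73500) = 2

Interpretation: for a small percentage change in X, the percentage change in Y is approximately 2.00 times as large.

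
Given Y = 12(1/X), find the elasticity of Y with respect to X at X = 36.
Elasticity = -1

Elasticity = (dY/dX) · (X/Y)

dY/dX = -12/X²
At X = 36: dY/dX = -1/108, Y = 1/3

Elasticity = (-1/108) · (36 / (1/3)) = -1

Interpretation: for a small percentage change in X, the percentage change in Y is approximately -1.00 times as large.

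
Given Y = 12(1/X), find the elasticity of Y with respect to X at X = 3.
Elasticity = -1

Elasticity = (dY/dX) · (X/Y)

dY/dX = -12/X²
At X = 3: dY/dX = -4/3, Y = 4

Elasticity = (-4/3) · (3 / 4) = -1

Interpretation: for a small percentage change in X, the percentage change in Y is approximately -1.00 times as large.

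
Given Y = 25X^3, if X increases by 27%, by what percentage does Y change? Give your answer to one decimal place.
104.8%

For Y = 25X^3:
If X → X(1 + 0.27)
Then Y → Y · (1 + 0.27)^3
     ≈ Y · 2.0484

Percentage change = ((1 + 0.27)^3 − 1) × 100% ≈ 104.8%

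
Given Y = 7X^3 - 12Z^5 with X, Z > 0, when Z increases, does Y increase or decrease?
Y decreases

Taking the partial derivative:
∂Y/∂Z = -60Z^4

∂Y/∂Z = -60Z^4 < 0 (assuming positive values)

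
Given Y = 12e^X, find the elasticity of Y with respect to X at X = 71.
Elasticity = 71

Elasticity = (dY/dX) · (X/Y)

dY/dX = 12·e^X
At X = 71: dY/dX = 12·e^71, Y = 12·e^71

Elasticity = (12·e^71) · (71 / (12·e^71)) = 71

Interpretation: for a small percentage change in X, the percentage change in Y is approximately 71.00 times as large.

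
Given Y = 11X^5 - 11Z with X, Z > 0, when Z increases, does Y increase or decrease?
Y decreases

Taking the partial derivative:
∂Y/∂Z = -11

∂Y/∂Z = -11 < 0 (assuming positive values)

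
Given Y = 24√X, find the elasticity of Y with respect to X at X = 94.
Elasticity = 1/2

Elasticity = (dY/dX) · (X/Y)

dY/dX = 12/√X
At X = 94: dY/dX = 6·√94/47, Y = 24·√94

Elasticity = (6·√94/47) · (94 / (24·√94)) = 1/2

Interpretation: for a small percentage change in X, the percentage change in Y is approximately 0.50 times as large.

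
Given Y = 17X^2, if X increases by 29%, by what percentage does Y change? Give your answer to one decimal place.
66.4%

For Y = 17X^2:
If X → X(1 + 0.29)
Then Y → Y · (1 + 0.29)^2
     = Y · 1.6641

Percentage change = ((1 + 0.29)^2 − 1) × 100% ≈ 66.4%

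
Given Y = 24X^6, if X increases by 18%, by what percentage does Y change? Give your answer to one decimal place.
170.0%

For Y = 24X^6:
If X → X(1 + 0.18)
Then Y → Y · (1 + 0.18)^6
     ≈ Y · 2.6996

Percentage change = ((1 + 0.18)^6 − 1) × 100% ≈ 170.0%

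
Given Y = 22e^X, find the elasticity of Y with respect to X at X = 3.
Elasticity = 3

Elasticity = (dY/dX) · (X/Y)

dY/dX = 22·e^X
At X = 3: dY/dX = 22·e^3, Y = 22·e^3

Elasticity = (22·e^3) · (3 / (22·e^3)) = 3

Interpretation: for a small percentage change in X, the percentage change in Y is approximately 3.00 times as large.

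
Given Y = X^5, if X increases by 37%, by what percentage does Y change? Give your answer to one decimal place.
382.6%

For Y = X^5:
If X → X(1 + 0.37)
Then Y → Y · (1 + 0.37)^5
     ≈ Y · 4.8262

Percentage change = ((1 + 0.37)^5 − 1) × 100% ≈ 382.6%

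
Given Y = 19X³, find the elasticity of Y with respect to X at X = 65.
Elasticity = 3

Elasticity = (dY/dX) · (X/Y)

dY/dX = 57·X²
At X = 65: dY/dX = 240825, Y = 5217875

Elasticity = 240825 · (65 / 5217875) = 3

Interpretation: for a small percentage change in X, the percentage change in Y is approximately 3.00 times as large.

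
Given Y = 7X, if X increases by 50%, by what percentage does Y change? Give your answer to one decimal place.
50.0%

For Y = 7X:
If X → X(1 + 0.5)
Then Y → Y · (1 + 0.5)^1
     = Y · 1.5000

Percentage change = ((1 + 0.5)^1 − 1) × 100% = 50.0%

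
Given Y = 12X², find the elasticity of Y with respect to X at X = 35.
Elasticity = 2

Elasticity = (dY/dX) · (X/Y)

dY/dX = 24·X
At X = 35: dY/dX = 840, Y = 14700

Elasticity = 840 · (35 / 14700) = 2

Interpretation: for a small percentage change in X, the percentage change in Y is approximately 2.00 times as large.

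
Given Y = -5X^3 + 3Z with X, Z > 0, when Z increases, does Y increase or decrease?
Y increases

Taking the partial derivative:
∂Y/∂Z = 3

∂Y/∂Z = 3 > 0 (assuming positive values)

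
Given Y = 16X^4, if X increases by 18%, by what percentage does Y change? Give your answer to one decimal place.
93.9%

For Y = 16X^4:
If X → X(1 + 0.18)
Then Y → Y · (1 + 0.18)^4
     ≈ Y · 1.9388

Percentage change = ((1 + 0.18)^4 − 1) × 100% ≈ 93.9%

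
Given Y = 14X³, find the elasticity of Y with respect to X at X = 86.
Elasticity = 3

Elasticity = (dY/dX) · (X/Y)

dY/dX = 42·X²
At X = 86: dY/dX = 310632, Y = 8904784

Elasticity = 310632 · (86 / 8904784) = 3

Interpretation: for a small percentage change in X, the percentage change in Y is approximately 3.00 times as large.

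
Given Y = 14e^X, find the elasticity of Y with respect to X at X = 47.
Elasticity = 47

Elasticity = (dY/dX) · (X/Y)

dY/dX = 14·e^X
At X = 47: dY/dX = 14·e^47, Y = 14·e^47

Elasticity = (14·e^47) · (47 / (14·e^47)) = 47

Interpretation: for a small percentage change in X, the percentage change in Y is approximately 47.00 times as large.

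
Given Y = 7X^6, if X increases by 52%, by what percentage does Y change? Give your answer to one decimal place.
1133.3%

For Y = 7X^6:
If X → X(1 + 0.52)
Then Y → Y · (1 + 0.52)^6
     ≈ Y · 12.3328

Percentage change = ((1 + 0.52)^6 − 1) × 100% ≈ 1133.3%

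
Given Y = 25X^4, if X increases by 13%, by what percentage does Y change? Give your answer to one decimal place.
63.0%

For Y = 25X^4:
If X → X(1 + 0.13)
Then Y → Y · (1 + 0.13)^4
     ≈ Y · 1.6305

Percentage change = ((1 + 0.13)^4 − 1) × 100% ≈ 63.0%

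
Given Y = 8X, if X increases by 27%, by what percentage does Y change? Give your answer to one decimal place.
27.0%

For Y = 8X:
If X → X(1 + 0.27)
Then Y → Y · (1 + 0.27)^1
     = Y · 1.2700

Percentage change = ((1 + 0.27)^1 − 1) × 100% = 27.0%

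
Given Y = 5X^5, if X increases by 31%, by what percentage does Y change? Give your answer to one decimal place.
285.8%

For Y = 5X^5:
If X → X(1 + 0.31)
Then Y → Y · (1 + 0.31)^5
     ≈ Y · 3.8579

Percentage change = ((1 + 0.31)^5 − 1) × 100% ≈ 285.8%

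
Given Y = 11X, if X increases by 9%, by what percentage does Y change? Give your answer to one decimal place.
9.0%

For Y = 11X:
If X → X(1 + 0.09)
Then Y → Y · (1 + 0.09)^1
     = Y · 1.0900

Percentage change = ((1 + 0.09)^1 − 1) × 100% = 9.0%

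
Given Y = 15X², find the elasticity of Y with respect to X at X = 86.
Elasticity = 2

Elasticity = (dY/dX) · (X/Y)

dY/dX = 30·X
At X = 86: dY/dX = 2580, Y = 110940

Elasticity = 2580 · (86 / 110940) = 2

Interpretation: for a small percentage change in X, the percentage change in Y is approximately 2.00 times as large.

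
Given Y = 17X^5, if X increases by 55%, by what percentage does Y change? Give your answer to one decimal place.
794.7%

For Y = 17X^5:
If X → X(1 + 0.55)
Then Y → Y · (1 + 0.55)^5
     ≈ Y · 8.9466

Percentage change = ((1 + 0.55)^5 − 1) × 100% ≈ 794.7%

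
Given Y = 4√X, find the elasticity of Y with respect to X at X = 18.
Elasticity = 1/2

Elasticity = (dY/dX) · (X/Y)

dY/dX = 2/√X
At X = 18: dY/dX = √2/3, Y = 12·√2

Elasticity = (√2/3) · (18 / (12·√2)) = 1/2

Interpretation: for a small percentage change in X, the percentage change in Y is approximately 0.50 times as large.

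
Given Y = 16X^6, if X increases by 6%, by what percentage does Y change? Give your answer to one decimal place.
41.9%

For Y = 16X^6:
If X → X(1 + 0.06)
Then Y → Y · (1 + 0.06)^6
     ≈ Y · 1.4185

Percentage change = ((1 + 0.06)^6 − 1) × 100% ≈ 41.9%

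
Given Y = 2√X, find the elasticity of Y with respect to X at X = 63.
Elasticity = 1/2

Elasticity = (dY/dX) · (X/Y)

dY/dX = 1/√X
At X = 63: dY/dX = √7/21, Y = 6·√7

Elasticity = (√7/21) · (63 / (6·√7)) = 1/2

Interpretation: for a small percentage change in X, the percentage change in Y is approximately 0.50 times as large.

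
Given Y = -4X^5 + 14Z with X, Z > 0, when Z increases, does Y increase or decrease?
Y increases

Taking the partial derivative:
∂Y/∂Z = 14

∂Y/∂Z = 14 > 0 (assuming positive values)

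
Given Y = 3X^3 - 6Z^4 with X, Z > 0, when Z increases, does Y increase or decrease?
Y decreases

Taking the partial derivative:
∂Y/∂Z = -24Z^3

∂Y/∂Z = -24Z^3 < 0 (assuming positive values)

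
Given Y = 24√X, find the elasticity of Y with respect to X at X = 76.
Elasticity = 1/2

Elasticity = (dY/dX) · (X/Y)

dY/dX = 12/√X
At X = 76: dY/dX = 6·√19/19, Y = 48·√19

Elasticity = (6·√19/19) · (76 / (48·√19)) = 1/2

Interpretation: for a small percentage change in X, the percentage change in Y is approximately 0.50 times as large.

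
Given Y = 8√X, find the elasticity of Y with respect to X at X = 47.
Elasticity = 1/2

Elasticity = (dY/dX) · (X/Y)

dY/dX = 4/√X
At X = 47: dY/dX = 4·√47/47, Y = 8·√47

Elasticity = (4·√47/47) · (47 / (8·√47)) = 1/2

Interpretation: for a small percentage change in X, the percentage change in Y is approximately 0.50 times as large.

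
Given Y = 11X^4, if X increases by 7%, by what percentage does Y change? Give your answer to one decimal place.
31.1%

For Y = 11X^4:
If X → X(1 + 0.07)
Then Y → Y · (1 + 0.07)^4
     ≈ Y · 1.3108

Percentage change = ((1 + 0.07)^4 − 1) × 100% ≈ 31.1%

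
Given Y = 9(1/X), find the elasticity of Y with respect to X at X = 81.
Elasticity = -1

Elasticity = (dY/dX) · (X/Y)

dY/dX = -9/X²
At X = 81: dY/dX = -1/729, Y = 1/9

Elasticity = (-1/729) · (81 / (1/9)) = -1

Interpretation: for a small percentage change in X, the percentage change in Y is approximately -1.00 times as large.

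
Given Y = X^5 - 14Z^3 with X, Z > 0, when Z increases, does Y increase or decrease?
Y decreases

Taking the partial derivative:
∂Y/∂Z = -42Z^2

∂Y/∂Z = -42Z^2 < 0 (assuming positive values)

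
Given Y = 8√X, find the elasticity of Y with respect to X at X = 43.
Elasticity = 1/2

Elasticity = (dY/dX) · (X/Y)

dY/dX = 4/√X
At X = 43: dY/dX = 4·√43/43, Y = 8·√43

Elasticity = (4·√43/43) · (43 / (8·√43)) = 1/2

Interpretation: for a small percentage change in X, the percentage change in Y is approximately 0.50 times as large.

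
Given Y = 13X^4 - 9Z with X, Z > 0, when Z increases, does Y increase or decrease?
Y decreases

Taking the partial derivative:
∂Y/∂Z = -9

∂Y/∂Z = -9 < 0 (assuming positive values)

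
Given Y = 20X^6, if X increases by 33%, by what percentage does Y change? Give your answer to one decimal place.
453.5%

For Y = 20X^6:
If X → X(1 + 0.33)
Then Y → Y · (1 + 0.33)^6
     ≈ Y · 5.5349

Percentage change = ((1 + 0.33)^6 − 1) × 100% ≈ 453.5%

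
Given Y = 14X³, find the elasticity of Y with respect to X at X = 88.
Elasticity = 3

Elasticity = (dY/dX) · (X/Y)

dY/dX = 42·X²
At X = 88: dY/dX = 325248, Y = 9540608

Elasticity = 325248 · (88 / 9540608) = 3

Interpretation: for a small percentage change in X, the percentage change in Y is approximately 3.00 times as large.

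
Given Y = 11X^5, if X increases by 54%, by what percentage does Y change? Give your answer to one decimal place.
766.2%

For Y = 11X^5:
If X → X(1 + 0.54)
Then Y → Y · (1 + 0.54)^5
     ≈ Y · 8.6617

Percentage change = ((1 + 0.54)^5 − 1) × 100% ≈ 766.2%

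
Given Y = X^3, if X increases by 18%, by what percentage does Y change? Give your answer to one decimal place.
64.3%

For Y = X^3:
If X → X(1 + 0.18)
Then Y → Y · (1 + 0.18)^3
     ≈ Y · 1.6430

Percentage change = ((1 + 0.18)^3 − 1) × 100% ≈ 64.3%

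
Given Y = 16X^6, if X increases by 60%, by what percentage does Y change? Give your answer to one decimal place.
1577.7%

For Y = 16X^6:
If X → X(1 + 0.6)
Then Y → Y · (1 + 0.6)^6
     ≈ Y · 16.7772

Percentage change = ((1 + 0.6)^6 − 1) × 100% ≈ 1577.7%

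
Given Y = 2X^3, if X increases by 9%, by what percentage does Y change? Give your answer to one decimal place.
29.5%

For Y = 2X^3:
If X → X(1 + 0.09)
Then Y → Y · (1 + 0.09)^3
     ≈ Y · 1.2950

Percentage change = ((1 + 0.09)^3 − 1) × 100% ≈ 29.5%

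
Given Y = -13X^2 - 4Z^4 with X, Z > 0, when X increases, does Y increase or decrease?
Y decreases

Taking the partial derivative:
∂Y/∂X = -26X

∂Y/∂X = -26X < 0 (assuming positive values)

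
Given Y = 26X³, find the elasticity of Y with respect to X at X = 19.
Elasticity = 3

Elasticity = (dY/dX) · (X/Y)

dY/dX = 78·X²
At X = 19: dY/dX = 28158, Y = 178334

Elasticity = 28158 · (19 / 178334) = 3

Interpretation: for a small percentage change in X, the percentage change in Y is approximately 3.00 times as large.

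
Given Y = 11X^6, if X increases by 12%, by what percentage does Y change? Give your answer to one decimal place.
97.4%

For Y = 11X^6:
If X → X(1 + 0.12)
Then Y → Y · (1 + 0.12)^6
     ≈ Y · 1.9738

Percentage change = ((1 + 0.12)^6 − 1) × 100% ≈ 97.4%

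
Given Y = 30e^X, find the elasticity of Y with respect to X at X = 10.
Elasticity = 10

Elasticity = (dY/dX) · (X/Y)

dY/dX = 30·e^X
At X = 10: dY/dX = 30·e^10, Y = 30·e^10

Elasticity = (30·e^10) · (10 / (30·e^10)) = 10

Interpretation: for a small percentage change in X, the percentage change in Y is approximately 10.00 times as large.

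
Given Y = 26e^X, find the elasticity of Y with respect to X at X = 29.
Elasticity = 29

Elasticity = (dY/dX) · (X/Y)

dY/dX = 26·e^X
At X = 29: dY/dX = 26·e^29, Y = 26·e^29

Elasticity = (26·e^29) · (29 / (26·e^29)) = 29

Interpretation: for a small percentage change in X, the percentage change in Y is approximately 29.00 times as large.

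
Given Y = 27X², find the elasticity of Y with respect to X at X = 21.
Elasticity = 2

Elasticity = (dY/dX) · (X/Y)

dY/dX = 54·X
At X = 21: dY/dX = 1134, Y = 11907

Elasticity = 1134 · (21 / 11907) = 2

Interpretation: for a small percentage change in X, the percentage change in Y is approximately 2.00 times as large.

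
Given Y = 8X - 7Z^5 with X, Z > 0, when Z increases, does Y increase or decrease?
Y decreases

Taking the partial derivative:
∂Y/∂Z = -35Z^4

∂Y/∂Z = -35Z^4 < 0 (assuming positive values)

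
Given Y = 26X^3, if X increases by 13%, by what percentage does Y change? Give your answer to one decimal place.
44.3%

For Y = 26X^3:
If X → X(1 + 0.13)
Then Y → Y · (1 + 0.13)^3
     ≈ Y · 1.4429

Percentage change = ((1 + 0.13)^3 − 1) × 100% ≈ 44.3%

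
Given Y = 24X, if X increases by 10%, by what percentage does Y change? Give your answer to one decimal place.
10.0%

For Y = 24X:
If X → X(1 + 0.1)
Then Y → Y · (1 + 0.1)^1
     = Y · 1.1000

Percentage change = ((1 + 0.1)^1 − 1) × 100% = 10.0%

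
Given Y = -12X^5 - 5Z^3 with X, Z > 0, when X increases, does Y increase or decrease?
Y decreases

Taking the partial derivative:
∂Y/∂X = -60X^4

∂Y/∂X = -60X^4 < 0 (assuming positive values)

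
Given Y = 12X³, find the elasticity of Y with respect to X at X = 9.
Elasticity = 3

Elasticity = (dY/dX) · (X/Y)

dY/dX = 36·X²
At X = 9: dY/dX = 2916, Y = 8748

Elasticity = 2916 · (9 / 8748) = 3

Interpretation: for a small percentage change in X, the percentage change in Y is approximately 3.00 times as large.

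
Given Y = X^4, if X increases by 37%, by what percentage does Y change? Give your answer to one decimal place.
252.3%

For Y = X^4:
If X → X(1 + 0.37)
Then Y → Y · (1 + 0.37)^4
     ≈ Y · 3.5228

Percentage change = ((1 + 0.37)^4 − 1) × 100% ≈ 252.3%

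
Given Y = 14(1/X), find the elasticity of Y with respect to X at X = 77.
Elasticity = -1

Elasticity = (dY/dX) · (X/Y)

dY/dX = -14/X²
At X = 77: dY/dX = -2/847, Y = 2/11

Elasticity = (-2/847) · (77 / (2/11)) = -1

Interpretation: for a small percentage change in X, the percentage change in Y is approximately -1.00 times as large.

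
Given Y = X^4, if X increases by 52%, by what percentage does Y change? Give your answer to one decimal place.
433.8%

For Y = X^4:
If X → X(1 + 0.52)
Then Y → Y · (1 + 0.52)^4
     ≈ Y · 5.3379

Percentage change = ((1 + 0.52)^4 − 1) × 100% ≈ 433.8%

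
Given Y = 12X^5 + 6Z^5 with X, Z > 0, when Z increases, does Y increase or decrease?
Y increases

Taking the partial derivative:
∂Y/∂Z = 30Z^4

∂Y/∂Z = 30Z^4 > 0 (assuming positive values)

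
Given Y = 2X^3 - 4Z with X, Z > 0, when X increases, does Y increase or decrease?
Y increases

Taking the partial derivative:
∂Y/∂X = 6X^2

∂Y/∂X = 6X^2 > 0 (assuming positive values)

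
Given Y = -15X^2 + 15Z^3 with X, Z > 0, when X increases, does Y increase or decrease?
Y decreases

Taking the partial derivative:
∂Y/∂X = -30X

∂Y/∂X = -30X < 0 (assuming positive values)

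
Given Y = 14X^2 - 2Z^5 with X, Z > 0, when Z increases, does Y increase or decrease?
Y decreases

Taking the partial derivative:
∂Y/∂Z = -10Z^4

∂Y/∂Z = -10Z^4 < 0 (assuming positive values)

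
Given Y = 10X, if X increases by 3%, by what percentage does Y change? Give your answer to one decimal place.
3.0%

For Y = 10X:
If X → X(1 + 0.03)
Then Y → Y · (1 + 0.03)^1
     = Y · 1.0300

Percentage change = ((1 + 0.03)^1 − 1) × 100% = 3.0%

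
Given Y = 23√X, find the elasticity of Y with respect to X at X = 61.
Elasticity = 1/2

Elasticity = (dY/dX) · (X/Y)

dY/dX = 23/(2·√X)
At X = 61: dY/dX = 23·√61/122, Y = 23·√61

Elasticity = (23·√61/122) · (61 / (23·√61)) = 1/2

Interpretation: for a small percentage change in X, the percentage change in Y is approximately 0.50 times as large.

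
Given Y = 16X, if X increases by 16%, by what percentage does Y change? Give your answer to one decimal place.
16.0%

For Y = 16X:
If X → X(1 + 0.16)
Then Y → Y · (1 + 0.16)^1
     = Y · 1.1600

Percentage change = ((1 + 0.16)^1 − 1) × 100% = 16.0%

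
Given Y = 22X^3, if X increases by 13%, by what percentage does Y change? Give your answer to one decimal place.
44.3%

For Y = 22X^3:
If X → X(1 + 0.13)
Then Y → Y · (1 + 0.13)^3
     ≈ Y · 1.4429

Percentage change = ((1 + 0.13)^3 − 1) × 100% ≈ 44.3%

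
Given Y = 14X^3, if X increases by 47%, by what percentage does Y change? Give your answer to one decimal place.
217.7%

For Y = 14X^3:
If X → X(1 + 0.47)
Then Y → Y · (1 + 0.47)^3
     ≈ Y · 3.1765

Percentage change = ((1 + 0.47)^3 − 1) × 100% ≈ 217.7%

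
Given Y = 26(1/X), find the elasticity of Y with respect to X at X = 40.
Elasticity = -1

Elasticity = (dY/dX) · (X/Y)

dY/dX = -26/X²
At X = 40: dY/dX = -13/800, Y = 13/20

Elasticity = (-13/800) · (40 / (13/20)) = -1

Interpretation: for a small percentage change in X, the percentage change in Y is approximately -1.00 times as large.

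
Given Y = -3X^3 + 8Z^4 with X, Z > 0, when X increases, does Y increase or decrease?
Y decreases

Taking the partial derivative:
∂Y/∂X = -9X^2

∂Y/∂X = -9X^2 < 0 (assuming positive values)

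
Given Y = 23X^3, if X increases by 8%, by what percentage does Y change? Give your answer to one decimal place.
26.0%

For Y = 23X^3:
If X → X(1 + 0.08)
Then Y → Y · (1 + 0.08)^3
     ≈ Y · 1.2597

Percentage change = ((1 + 0.08)^3 − 1) × 100% ≈ 26.0%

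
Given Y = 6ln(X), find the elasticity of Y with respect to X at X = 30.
Elasticity = 1/ln(30) ≈ 0.2940

Elasticity = (dY/dX) · (X/Y)

dY/dX = 6/X
At X = 30: dY/dX = 1/5, Y = 6·ln(30)

Elasticity = (1/5) · (30 / (6·ln(30))) = 1/ln(30) ≈ 0.2940

Interpretation: for a small percentage change in X, the percentage change in Y is approximately 0.29 times as large.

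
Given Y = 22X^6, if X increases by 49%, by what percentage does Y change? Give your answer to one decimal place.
994.3%

For Y = 22X^6:
If X → X(1 + 0.49)
Then Y → Y · (1 + 0.49)^6
     ≈ Y · 10.9425

Percentage change = ((1 + 0.49)^6 − 1) × 100% ≈ 994.3%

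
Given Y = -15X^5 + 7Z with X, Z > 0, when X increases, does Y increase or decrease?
Y decreases

Taking the partial derivative:
∂Y/∂X = -75X^4

∂Y/∂X = -75X^4 < 0 (assuming positive values)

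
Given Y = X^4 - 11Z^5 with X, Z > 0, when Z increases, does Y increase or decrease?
Y decreases

Taking the partial derivative:
∂Y/∂Z = -55Z^4

∂Y/∂Z = -55Z^4 < 0 (assuming positive values)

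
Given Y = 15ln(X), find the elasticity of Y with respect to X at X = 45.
Elasticity = 1/ln(45) ≈ 0.2627

Elasticity = (dY/dX) · (X/Y)

dY/dX = 15/X
At X = 45: dY/dX = 1/3, Y = 15·ln(45)

Elasticity = (1/3) · (45 / (15·ln(45))) = 1/ln(45) ≈ 0.2627

Interpretation: for a small percentage change in X, the percentage change in Y is approximately 0.26 times as large.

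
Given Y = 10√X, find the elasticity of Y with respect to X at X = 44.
Elasticity = 1/2

Elasticity = (dY/dX) · (X/Y)

dY/dX = 5/√X
At X = 44: dY/dX = 5·√11/22, Y = 20·√11

Elasticity = (5·√11/22) · (44 / (20·√11)) = 1/2

Interpretation: for a small percentage change in X, the percentage change in Y is approximately 0.50 times as large.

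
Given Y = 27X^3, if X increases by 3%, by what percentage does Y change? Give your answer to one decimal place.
9.3%

For Y = 27X^3:
If X → X(1 + 0.03)
Then Y → Y · (1 + 0.03)^3
     ≈ Y · 1.0927

Percentage change = ((1 + 0.03)^3 − 1) × 100% ≈ 9.3%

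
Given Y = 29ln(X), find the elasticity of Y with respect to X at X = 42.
Elasticity = 1/ln(42) ≈ 0.2675

Elasticity = (dY/dX) · (X/Y)

dY/dX = 29/X
At X = 42: dY/dX = 29/42, Y = 29·ln(42)

Elasticity = (29/42) · (42 / (29·ln(42))) = 1/ln(42) ≈ 0.2675

Interpretation: for a small percentage change in X, the percentage change in Y is approximately 0.27 times as large.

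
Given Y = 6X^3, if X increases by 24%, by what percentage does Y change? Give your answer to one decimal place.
90.7%

For Y = 6X^3:
If X → X(1 + 0.24)
Then Y → Y · (1 + 0.24)^3
     ≈ Y · 1.9066

Percentage change = ((1 + 0.24)^3 − 1) × 100% ≈ 90.7%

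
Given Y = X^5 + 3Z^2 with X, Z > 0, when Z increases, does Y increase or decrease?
Y increases

Taking the partial derivative:
∂Y/∂Z = 6Z

∂Y/∂Z = 6Z > 0 (assuming positive values)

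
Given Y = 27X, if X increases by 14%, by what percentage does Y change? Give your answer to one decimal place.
14.0%

For Y = 27X:
If X → X(1 + 0.14)
Then Y → Y · (1 + 0.14)^1
     = Y · 1.1400

Percentage change = ((1 + 0.14)^1 − 1) × 100% = 14.0%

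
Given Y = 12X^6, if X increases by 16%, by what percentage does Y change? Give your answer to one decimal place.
143.6%

For Y = 12X^6:
If X → X(1 + 0.16)
Then Y → Y · (1 + 0.16)^6
     ≈ Y · 2.4364

Percentage change = ((1 + 0.16)^6 − 1) × 100% ≈ 143.6%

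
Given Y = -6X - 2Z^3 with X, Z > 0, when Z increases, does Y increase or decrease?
Y decreases

Taking the partial derivative:
∂Y/∂Z = -6Z^2

∂Y/∂Z = -6Z^2 < 0 (assuming positive values)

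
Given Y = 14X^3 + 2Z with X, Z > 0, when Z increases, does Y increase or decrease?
Y increases

Taking the partial derivative:
∂Y/∂Z = 2

∂Y/∂Z = 2 > 0 (assuming positive values)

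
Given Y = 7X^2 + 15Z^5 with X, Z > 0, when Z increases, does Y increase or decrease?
Y increases

Taking the partial derivative:
∂Y/∂Z = 75Z^4

∂Y/∂Z = 75Z^4 > 0 (assuming positive values)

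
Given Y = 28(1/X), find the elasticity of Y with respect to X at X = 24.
Elasticity = -1

Elasticity = (dY/dX) · (X/Y)

dY/dX = -28/X²
At X = 24: dY/dX = -7/144, Y = 7/6

Elasticity = (-7/144) · (24 / (7/6)) = -1

Interpretation: for a small percentage change in X, the percentage change in Y is approximately -1.00 times as large.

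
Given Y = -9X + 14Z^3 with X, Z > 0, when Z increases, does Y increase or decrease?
Y increases

Taking the partial derivative:
∂Y/∂Z = 42Z^2

∂Y/∂Z = 42Z^2 > 0 (assuming positive values)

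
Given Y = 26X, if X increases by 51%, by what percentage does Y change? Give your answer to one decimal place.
51.0%

For Y = 26X:
If X → X(1 + 0.51)
Then Y → Y · (1 + 0.51)^1
     = Y · 1.5100

Percentage change = ((1 + 0.51)^1 − 1) × 100% = 51.0%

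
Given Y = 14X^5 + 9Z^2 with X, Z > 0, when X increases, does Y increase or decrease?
Y increases

Taking the partial derivative:
∂Y/∂X = 70X^4

∂Y/∂X = 70X^4 > 0 (assuming positive values)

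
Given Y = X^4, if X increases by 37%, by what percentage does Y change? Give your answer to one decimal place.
252.3%

For Y = X^4:
If X → X(1 + 0.37)
Then Y → Y · (1 + 0.37)^4
     ≈ Y · 3.5228

Percentage change = ((1 + 0.37)^4 − 1) × 100% ≈ 252.3%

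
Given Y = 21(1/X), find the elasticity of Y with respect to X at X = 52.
Elasticity = -1

Elasticity = (dY/dX) · (X/Y)

dY/dX = -21/X²
At X = 52: dY/dX = -21/2704, Y = 21/52

Elasticity = (-21/2704) · (52 / (21/52)) = -1

Interpretation: for a small percentage change in X, the percentage change in Y is approximately -1.00 times as large.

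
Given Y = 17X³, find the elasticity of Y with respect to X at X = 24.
Elasticity = 3

Elasticity = (dY/dX) · (X/Y)

dY/dX = 51·X²
At X = 24: dY/dX = 29376, Y = 235008

Elasticity = 29376 · (24 / 235008) = 3

Interpretation: for a small percentage change in X, the percentage change in Y is approximately 3.00 times as large.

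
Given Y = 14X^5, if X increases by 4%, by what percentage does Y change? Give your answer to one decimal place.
21.7%

For Y = 14X^5:
If X → X(1 + 0.04)
Then Y → Y · (1 + 0.04)^5
     ≈ Y · 1.2167

Percentage change = ((1 + 0.04)^5 − 1) × 100% ≈ 21.7%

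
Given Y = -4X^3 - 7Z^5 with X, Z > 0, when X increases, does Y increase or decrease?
Y decreases

Taking the partial derivative:
∂Y/∂X = -12X^2

∂Y/∂X = -12X^2 < 0 (assuming positive values)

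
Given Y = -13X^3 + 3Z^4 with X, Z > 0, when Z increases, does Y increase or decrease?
Y increases

Taking the partial derivative:
∂Y/∂Z = 12Z^3

∂Y/∂Z = 12Z^3 > 0 (assuming positive values)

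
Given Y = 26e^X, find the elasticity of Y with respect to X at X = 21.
Elasticity = 21

Elasticity = (dY/dX) · (X/Y)

dY/dX = 26·e^X
At X = 21: dY/dX = 26·e^21, Y = 26·e^21

Elasticity = (26·e^21) · (21 / (26·e^21)) = 21

Interpretation: for a small percentage change in X, the percentage change in Y is approximately 21.00 times as large.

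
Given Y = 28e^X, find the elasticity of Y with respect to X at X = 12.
Elasticity = 12

Elasticity = (dY/dX) · (X/Y)

dY/dX = 28·e^X
At X = 12: dY/dX = 28·e^12, Y = 28·e^12

Elasticity = (28·e^12) · (12 / (28·e^12)) = 12

Interpretation: for a small percentage change in X, the percentage change in Y is approximately 12.00 times as large.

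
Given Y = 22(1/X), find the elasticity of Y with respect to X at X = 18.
Elasticity = -1

Elasticity = (dY/dX) · (X/Y)

dY/dX = -22/X²
At X = 18: dY/dX = -11/162, Y = 11/9

Elasticity = (-11/162) · (18 / (11/9)) = -1

Interpretation: for a small percentage change in X, the percentage change in Y is approximately -1.00 times as large.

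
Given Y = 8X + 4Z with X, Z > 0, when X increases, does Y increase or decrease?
Y increases

Taking the partial derivative:
∂Y/∂X = 8

∂Y/∂X = 8 > 0 (assuming positive values)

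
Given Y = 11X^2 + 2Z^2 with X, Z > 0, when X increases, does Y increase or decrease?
Y increases

Taking the partial derivative:
∂Y/∂X = 22X

∂Y/∂X = 22X > 0 (assuming positive values)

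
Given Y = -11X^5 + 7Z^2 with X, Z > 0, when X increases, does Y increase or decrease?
Y decreases

Taking the partial derivative:
∂Y/∂X = -55X^4

∂Y/∂X = -55X^4 < 0 (assuming positive values)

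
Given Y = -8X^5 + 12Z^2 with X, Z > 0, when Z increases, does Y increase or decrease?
Y increases

Taking the partial derivative:
∂Y/∂Z = 24Z

∂Y/∂Z = 24Z > 0 (assuming positive values)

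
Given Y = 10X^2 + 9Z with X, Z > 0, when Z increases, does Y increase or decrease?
Y increases

Taking the partial derivative:
∂Y/∂Z = 9

∂Y/∂Z = 9 > 0 (assuming positive values)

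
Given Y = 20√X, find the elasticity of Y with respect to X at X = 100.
Elasticity = 1/2

Elasticity = (dY/dX) · (X/Y)

dY/dX = 10/√X
At X = 100: dY/dX = 1, Y = 200

Elasticity = 1 · (100 / 200) = 1/2

Interpretation: for a small percentage change in X, the percentage change in Y is approximately 0.50 times as large.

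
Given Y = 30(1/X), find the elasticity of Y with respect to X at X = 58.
Elasticity = -1

Elasticity = (dY/dX) · (X/Y)

dY/dX = -30/X²
At X = 58: dY/dX = -15/1682, Y = 15/29

Elasticity = (-15/1682) · (58 / (15/29)) = -1

Interpretation: for a small percentage change in X, the percentage change in Y is approximately -1.00 times as large.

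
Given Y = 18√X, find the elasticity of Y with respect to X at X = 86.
Elasticity = 1/2

Elasticity = (dY/dX) · (X/Y)

dY/dX = 9/√X
At X = 86: dY/dX = 9·√86/86, Y = 18·√86

Elasticity = (9·√86/86) · (86 / (18·√86)) = 1/2

Interpretation: for a small percentage change in X, the percentage change in Y is approximately 0.50 times as large.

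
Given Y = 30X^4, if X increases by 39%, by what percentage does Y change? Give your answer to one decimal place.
273.3%

For Y = 30X^4:
If X → X(1 + 0.39)
Then Y → Y · (1 + 0.39)^4
     ≈ Y · 3.7330

Percentage change = ((1 + 0.39)^4 − 1) × 100% ≈ 273.3%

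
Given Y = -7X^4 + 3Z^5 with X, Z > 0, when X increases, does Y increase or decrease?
Y decreases

Taking the partial derivative:
∂Y/∂X = -28X^3

∂Y/∂X = -28X^3 < 0 (assuming positive values)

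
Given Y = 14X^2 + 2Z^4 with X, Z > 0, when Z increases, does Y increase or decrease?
Y increases

Taking the partial derivative:
∂Y/∂Z = 8Z^3

∂Y/∂Z = 8Z^3 > 0 (assuming positive values)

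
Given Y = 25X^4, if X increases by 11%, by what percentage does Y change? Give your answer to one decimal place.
51.8%

For Y = 25X^4:
If X → X(1 + 0.11)
Then Y → Y · (1 + 0.11)^4
     ≈ Y · 1.5181

Percentage change = ((1 + 0.11)^4 − 1) × 100% ≈ 51.8%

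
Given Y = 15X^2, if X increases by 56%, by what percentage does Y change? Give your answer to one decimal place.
143.4%

For Y = 15X^2:
If X → X(1 + 0.56)
Then Y → Y · (1 + 0.56)^2
     = Y · 2.4336

Percentage change = ((1 + 0.56)^2 − 1) × 100% ≈ 143.4%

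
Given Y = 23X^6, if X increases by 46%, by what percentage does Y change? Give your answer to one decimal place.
868.5%

For Y = 23X^6:
If X → X(1 + 0.46)
Then Y → Y · (1 + 0.46)^6
     ≈ Y · 9.6854

Percentage change = ((1 + 0.46)^6 − 1) × 100% ≈ 868.5%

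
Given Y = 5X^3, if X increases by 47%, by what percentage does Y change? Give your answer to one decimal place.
217.7%

For Y = 5X^3:
If X → X(1 + 0.47)
Then Y → Y · (1 + 0.47)^3
     ≈ Y · 3.1765

Percentage change = ((1 + 0.47)^3 − 1) × 100% ≈ 217.7%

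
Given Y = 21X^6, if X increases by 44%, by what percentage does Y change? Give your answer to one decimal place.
791.6%

For Y = 21X^6:
If X → X(1 + 0.44)
Then Y → Y · (1 + 0.44)^6
     ≈ Y · 8.9161

Percentage change = ((1 + 0.44)^6 − 1) × 100% ≈ 791.6%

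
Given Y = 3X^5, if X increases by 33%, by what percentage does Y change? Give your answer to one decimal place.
316.2%

For Y = 3X^5:
If X → X(1 + 0.33)
Then Y → Y · (1 + 0.33)^5
     ≈ Y · 4.1616

Percentage change = ((1 + 0.33)^5 − 1) × 100% ≈ 316.2%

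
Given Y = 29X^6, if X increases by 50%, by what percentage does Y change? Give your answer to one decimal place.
1039.1%

For Y = 29X^6:
If X → X(1 + 0.5)
Then Y → Y · (1 + 0.5)^6
     ≈ Y · 11.3906

Percentage change = ((1 + 0.5)^6 − 1) × 100% ≈ 1039.1%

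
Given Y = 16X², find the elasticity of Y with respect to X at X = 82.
Elasticity = 2

Elasticity = (dY/dX) · (X/Y)

dY/dX = 32·X
At X = 82: dY/dX = 2624, Y = 107584

Elasticity = 2624 · (82 / 107584) = 2

Interpretation: for a small percentage change in X, the percentage change in Y is approximately 2.00 times as large.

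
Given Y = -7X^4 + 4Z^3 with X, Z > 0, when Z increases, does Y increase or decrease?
Y increases

Taking the partial derivative:
∂Y/∂Z = 12Z^2

∂Y/∂Z = 12Z^2 > 0 (assuming positive values)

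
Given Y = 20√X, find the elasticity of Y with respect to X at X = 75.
Elasticity = 1/2

Elasticity = (dY/dX) · (X/Y)

dY/dX = 10/√X
At X = 75: dY/dX = 2·√3/3, Y = 100·√3

Elasticity = (2·√3/3) · (75 / (100·√3)) = 1/2

Interpretation: for a small percentage change in X, the percentage change in Y is approximately 0.50 times as large.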